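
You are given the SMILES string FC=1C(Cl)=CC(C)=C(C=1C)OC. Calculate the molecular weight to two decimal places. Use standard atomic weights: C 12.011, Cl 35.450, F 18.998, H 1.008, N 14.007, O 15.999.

First, the molecular formula is C9H10ClFO (counting implicit H from valence).
  C: 9 × 12.011 = 108.099
  Cl: 1 × 35.450 = 35.450
  F: 1 × 18.998 = 18.998
  H: 10 × 1.008 = 10.080
  O: 1 × 15.999 = 15.999
Sum: 9×12.011 + 1×35.450 + 1×18.998 + 10×1.008 + 1×15.999 = 188.626 → 188.63 g/mol.

188.63 g/mol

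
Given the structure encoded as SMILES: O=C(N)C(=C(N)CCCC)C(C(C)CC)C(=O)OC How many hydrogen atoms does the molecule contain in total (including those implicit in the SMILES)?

Walk through each heavy atom and fill implicit hydrogens from standard valence (C 4, N 3, O 2, S 2, halogen 1):
  atom 1: O, bond orders sum to 2 (valence 2) → 0 H
  atom 2: C, bond orders sum to 4 (valence 4) → 0 H
  atom 3: N, bond orders sum to 1 (valence 3) → 2 H
  atom 4: C, bond orders sum to 4 (valence 4) → 0 H
  atom 5: C, bond orders sum to 4 (valence 4) → 0 H
  atom 6: N, bond orders sum to 1 (valence 3) → 2 H
  atom 7: C, bond orders sum to 2 (valence 4) → 2 H
  atom 8: C, bond orders sum to 2 (valence 4) → 2 H
  atom 9: C, bond orders sum to 2 (valence 4) → 2 H
  atom 10: C, bond orders sum to 1 (valence 4) → 3 H
  atom 11: C, bond orders sum to 3 (valence 4) → 1 H
  atom 12: C, bond orders sum to 3 (valence 4) → 1 H
  atom 13: C, bond orders sum to 1 (valence 4) → 3 H
  atom 14: C, bond orders sum to 2 (valence 4) → 2 H
  atom 15: C, bond orders sum to 1 (valence 4) → 3 H
  atom 16: C, bond orders sum to 4 (valence 4) → 0 H
  atom 17: O, bond orders sum to 2 (valence 2) → 0 H
  atom 18: O, bond orders sum to 2 (valence 2) → 0 H
  atom 19: C, bond orders sum to 1 (valence 4) → 3 H
Total hydrogens: 26.

26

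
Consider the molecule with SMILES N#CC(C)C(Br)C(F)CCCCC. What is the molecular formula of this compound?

Walk through each heavy atom and fill implicit hydrogens from standard valence (C 4, N 3, O 2, S 2, halogen 1):
  atom 1: N, bond orders sum to 3 (valence 3) → 0 H
  atom 2: C, bond orders sum to 4 (valence 4) → 0 H
  atom 3: C, bond orders sum to 3 (valence 4) → 1 H
  atom 4: C, bond orders sum to 1 (valence 4) → 3 H
  atom 5: C, bond orders sum to 3 (valence 4) → 1 H
  atom 6: Br (halogen, monovalent) → 0 H
  atom 7: C, bond orders sum to 3 (valence 4) → 1 H
  atom 8: F (halogen, monovalent) → 0 H
  atom 9: C, bond orders sum to 2 (valence 4) → 2 H
  atom 10: C, bond orders sum to 2 (valence 4) → 2 H
  atom 11: C, bond orders sum to 2 (valence 4) → 2 H
  atom 12: C, bond orders sum to 2 (valence 4) → 2 H
  atom 13: C, bond orders sum to 1 (valence 4) → 3 H
Totals → C:10, H:17, Br:1, F:1, N:1.
In Hill order: C10H17BrFN.

C10H17BrFN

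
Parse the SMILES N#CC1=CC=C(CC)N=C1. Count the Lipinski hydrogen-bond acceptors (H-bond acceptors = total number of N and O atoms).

N atoms: 2; O atoms: 0.
Lipinski HBA = 2 + 0 = 2.

2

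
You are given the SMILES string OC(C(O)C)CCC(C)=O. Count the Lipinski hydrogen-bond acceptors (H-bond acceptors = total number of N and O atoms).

3

N atoms: 0; O atoms: 3.
Lipinski HBA = 0 + 3 = 3.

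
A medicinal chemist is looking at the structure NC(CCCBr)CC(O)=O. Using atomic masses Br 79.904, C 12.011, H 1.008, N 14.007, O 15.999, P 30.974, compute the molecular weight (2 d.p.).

First, the molecular formula is C6H12BrNO2 (counting implicit H from valence).
  Br: 1 × 79.904 = 79.904
  C: 6 × 12.011 = 72.066
  H: 12 × 1.008 = 12.096
  N: 1 × 14.007 = 14.007
  O: 2 × 15.999 = 31.998
Sum: 1×79.904 + 6×12.011 + 12×1.008 + 1×14.007 + 2×15.999 = 210.071 → 210.07 g/mol.

210.07 g/mol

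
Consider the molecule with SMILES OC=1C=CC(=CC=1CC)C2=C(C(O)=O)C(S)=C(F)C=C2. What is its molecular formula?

Walk through each heavy atom and fill implicit hydrogens from standard valence (C 4, N 3, O 2, S 2, halogen 1):
  atom 1: O, bond orders sum to 1 (valence 2) → 1 H
  atom 2: C, bond orders sum to 4 (valence 4) → 0 H
  atom 3: C, bond orders sum to 3 (valence 4) → 1 H
  atom 4: C, bond orders sum to 3 (valence 4) → 1 H
  atom 5: C, bond orders sum to 4 (valence 4) → 0 H
  atom 6: C, bond orders sum to 3 (valence 4) → 1 H
  atom 7: C, bond orders sum to 4 (valence 4) → 0 H
  atom 8: C, bond orders sum to 2 (valence 4) → 2 H
  atom 9: C, bond orders sum to 1 (valence 4) → 3 H
  atom 10: C, bond orders sum to 4 (valence 4) → 0 H
  atom 11: C, bond orders sum to 4 (valence 4) → 0 H
  atom 12: C, bond orders sum to 4 (valence 4) → 0 H
  atom 13: O, bond orders sum to 1 (valence 2) → 1 H
  atom 14: O, bond orders sum to 2 (valence 2) → 0 H
  atom 15: C, bond orders sum to 4 (valence 4) → 0 H
  atom 16: S, bond orders sum to 1 (valence 2) → 1 H
  atom 17: C, bond orders sum to 4 (valence 4) → 0 H
  atom 18: F (halogen, monovalent) → 0 H
  atom 19: C, bond orders sum to 3 (valence 4) → 1 H
  atom 20: C, bond orders sum to 3 (valence 4) → 1 H
Totals → C:15, H:13, F:1, O:3, S:1.
In Hill order: C15H13FO3S.

C15H13FO3S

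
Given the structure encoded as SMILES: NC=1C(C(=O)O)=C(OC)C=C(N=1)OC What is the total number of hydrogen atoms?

10

Walk through each heavy atom and fill implicit hydrogens from standard valence (C 4, N 3, O 2, S 2, halogen 1):
  atom 1: N, bond orders sum to 1 (valence 3) → 2 H
  atom 2: C, bond orders sum to 4 (valence 4) → 0 H
  atom 3: C, bond orders sum to 4 (valence 4) → 0 H
  atom 4: C, bond orders sum to 4 (valence 4) → 0 H
  atom 5: O, bond orders sum to 2 (valence 2) → 0 H
  atom 6: O, bond orders sum to 1 (valence 2) → 1 H
  atom 7: C, bond orders sum to 4 (valence 4) → 0 H
  atom 8: O, bond orders sum to 2 (valence 2) → 0 H
  atom 9: C, bond orders sum to 1 (valence 4) → 3 H
  atom 10: C, bond orders sum to 3 (valence 4) → 1 H
  atom 11: C, bond orders sum to 4 (valence 4) → 0 H
  atom 12: N, bond orders sum to 3 (valence 3) → 0 H
  atom 13: O, bond orders sum to 2 (valence 2) → 0 H
  atom 14: C, bond orders sum to 1 (valence 4) → 3 H
Total hydrogens: 10.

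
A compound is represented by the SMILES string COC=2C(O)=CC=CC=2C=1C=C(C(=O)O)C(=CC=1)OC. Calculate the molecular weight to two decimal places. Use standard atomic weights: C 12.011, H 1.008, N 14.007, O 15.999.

274.27 g/mol

First, the molecular formula is C15H14O5 (counting implicit H from valence).
  C: 15 × 12.011 = 180.165
  H: 14 × 1.008 = 14.112
  O: 5 × 15.999 = 79.995
Sum: 15×12.011 + 14×1.008 + 5×15.999 = 274.272 → 274.27 g/mol.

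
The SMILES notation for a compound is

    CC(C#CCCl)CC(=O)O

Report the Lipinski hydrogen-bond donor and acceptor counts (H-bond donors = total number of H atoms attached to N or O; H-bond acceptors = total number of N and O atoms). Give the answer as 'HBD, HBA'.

Donors: find every N or O and count the H atoms it carries.
  atom 9 (O): bond orders sum to 2 → 0 H
  atom 10 (O): bond orders sum to 1 → 1 H
Lipinski HBD = 1.
Acceptors: N atoms = 0, O atoms = 2 → HBA = 2.

1, 2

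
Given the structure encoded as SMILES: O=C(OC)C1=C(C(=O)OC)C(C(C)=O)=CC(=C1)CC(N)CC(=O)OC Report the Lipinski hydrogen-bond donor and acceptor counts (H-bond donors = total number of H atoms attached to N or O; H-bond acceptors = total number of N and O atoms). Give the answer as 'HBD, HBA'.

2, 8

Donors: find every N or O and count the H atoms it carries.
  atom 1 (O): bond orders sum to 2 → 0 H
  atom 3 (O): bond orders sum to 2 → 0 H
  atom 8 (O): bond orders sum to 2 → 0 H
  atom 9 (O): bond orders sum to 2 → 0 H
  atom 14 (O): bond orders sum to 2 → 0 H
  atom 20 (N): bond orders sum to 1 → 2 H
  atom 23 (O): bond orders sum to 2 → 0 H
  atom 24 (O): bond orders sum to 2 → 0 H
Lipinski HBD = 2.
Acceptors: N atoms = 1, O atoms = 7 → HBA = 8.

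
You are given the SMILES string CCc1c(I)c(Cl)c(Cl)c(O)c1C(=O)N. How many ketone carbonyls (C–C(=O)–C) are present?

Scan the SMILES for the ketone motif — none present.
Groups that are present: 1 amide, 1 hydroxyl.

0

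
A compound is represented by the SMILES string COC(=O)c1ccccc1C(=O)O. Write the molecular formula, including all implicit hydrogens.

Walk through each heavy atom and fill implicit hydrogens from standard valence (C 4, N 3, O 2, S 2, halogen 1); for lowercase aromatic atoms, an aromatic c carries 1 H when it has two neighbours and 0 H with three, and aromatic n carries 0 H:
  atom 1: C, bond orders sum to 1 (valence 4) → 3 H
  atom 2: O, bond orders sum to 2 (valence 2) → 0 H
  atom 3: C, bond orders sum to 4 (valence 4) → 0 H
  atom 4: O, bond orders sum to 2 (valence 2) → 0 H
  atom 5: aromatic c, 3 neighbours → 0 H
  atom 6: aromatic c, 2 neighbours → 1 H
  atom 7: aromatic c, 2 neighbours → 1 H
  atom 8: aromatic c, 2 neighbours → 1 H
  atom 9: aromatic c, 2 neighbours → 1 H
  atom 10: aromatic c, 3 neighbours → 0 H
  atom 11: C, bond orders sum to 4 (valence 4) → 0 H
  atom 12: O, bond orders sum to 2 (valence 2) → 0 H
  atom 13: O, bond orders sum to 1 (valence 2) → 1 H
Totals → C:9, H:8, O:4.

C9H8O4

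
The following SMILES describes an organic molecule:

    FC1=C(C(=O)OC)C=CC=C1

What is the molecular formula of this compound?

Walk through each heavy atom and fill implicit hydrogens from standard valence (C 4, N 3, O 2, S 2, halogen 1):
  atom 1: F (halogen, monovalent) → 0 H
  atom 2: C, bond orders sum to 4 (valence 4) → 0 H
  atom 3: C, bond orders sum to 4 (valence 4) → 0 H
  atom 4: C, bond orders sum to 4 (valence 4) → 0 H
  atom 5: O, bond orders sum to 2 (valence 2) → 0 H
  atom 6: O, bond orders sum to 2 (valence 2) → 0 H
  atom 7: C, bond orders sum to 1 (valence 4) → 3 H
  atom 8: C, bond orders sum to 3 (valence 4) → 1 H
  atom 9: C, bond orders sum to 3 (valence 4) → 1 H
  atom 10: C, bond orders sum to 3 (valence 4) → 1 H
  atom 11: C, bond orders sum to 3 (valence 4) → 1 H
Totals → C:8, H:7, F:1, O:2.

C8H7FO2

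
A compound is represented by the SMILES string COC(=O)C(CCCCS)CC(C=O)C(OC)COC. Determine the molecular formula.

C14H26O5S

Walk through each heavy atom and fill implicit hydrogens from standard valence (C 4, N 3, O 2, S 2, halogen 1):
  atom 1: C, bond orders sum to 1 (valence 4) → 3 H
  atom 2: O, bond orders sum to 2 (valence 2) → 0 H
  atom 3: C, bond orders sum to 4 (valence 4) → 0 H
  atom 4: O, bond orders sum to 2 (valence 2) → 0 H
  atom 5: C, bond orders sum to 3 (valence 4) → 1 H
  atom 6: C, bond orders sum to 2 (valence 4) → 2 H
  atom 7: C, bond orders sum to 2 (valence 4) → 2 H
  atom 8: C, bond orders sum to 2 (valence 4) → 2 H
  atom 9: C, bond orders sum to 2 (valence 4) → 2 H
  atom 10: S, bond orders sum to 1 (valence 2) → 1 H
  atom 11: C, bond orders sum to 2 (valence 4) → 2 H
  atom 12: C, bond orders sum to 3 (valence 4) → 1 H
  atom 13: C, bond orders sum to 3 (valence 4) → 1 H
  atom 14: O, bond orders sum to 2 (valence 2) → 0 H
  atom 15: C, bond orders sum to 3 (valence 4) → 1 H
  atom 16: O, bond orders sum to 2 (valence 2) → 0 H
  atom 17: C, bond orders sum to 1 (valence 4) → 3 H
  atom 18: C, bond orders sum to 2 (valence 4) → 2 H
  atom 19: O, bond orders sum to 2 (valence 2) → 0 H
  atom 20: C, bond orders sum to 1 (valence 4) → 3 H
Totals → C:14, H:26, O:5, S:1.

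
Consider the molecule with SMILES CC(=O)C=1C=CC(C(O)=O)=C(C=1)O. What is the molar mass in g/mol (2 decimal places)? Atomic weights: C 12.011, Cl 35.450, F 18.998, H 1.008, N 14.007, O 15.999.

180.16 g/mol

First, the molecular formula is C9H8O4 (counting implicit H from valence).
  C: 9 × 12.011 = 108.099
  H: 8 × 1.008 = 8.064
  O: 4 × 15.999 = 63.996
Sum: 9×12.011 + 8×1.008 + 4×15.999 = 180.159 → 180.16 g/mol.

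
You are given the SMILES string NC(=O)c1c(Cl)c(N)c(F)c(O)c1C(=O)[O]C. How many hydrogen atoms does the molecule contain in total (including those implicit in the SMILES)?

8

Walk through each heavy atom and fill implicit hydrogens from standard valence (C 4, N 3, O 2, S 2, halogen 1); for lowercase aromatic atoms, an aromatic c carries 1 H when it has two neighbours and 0 H with three, and aromatic n carries 0 H:
  atom 1: N, bond orders sum to 1 (valence 3) → 2 H
  atom 2: C, bond orders sum to 4 (valence 4) → 0 H
  atom 3: O, bond orders sum to 2 (valence 2) → 0 H
  atom 4: aromatic c, 3 neighbours → 0 H
  atom 5: aromatic c, 3 neighbours → 0 H
  atom 6: Cl (halogen, monovalent) → 0 H
  atom 7: aromatic c, 3 neighbours → 0 H
  atom 8: N, bond orders sum to 1 (valence 3) → 2 H
  atom 9: aromatic c, 3 neighbours → 0 H
  atom 10: F (halogen, monovalent) → 0 H
  atom 11: aromatic c, 3 neighbours → 0 H
  atom 12: O, bond orders sum to 1 (valence 2) → 1 H
  atom 13: aromatic c, 3 neighbours → 0 H
  atom 14: C, bond orders sum to 4 (valence 4) → 0 H
  atom 15: O, bond orders sum to 2 (valence 2) → 0 H
  atom 16: O with explicit H count 0
  atom 17: C, bond orders sum to 1 (valence 4) → 3 H
Total hydrogens: 8.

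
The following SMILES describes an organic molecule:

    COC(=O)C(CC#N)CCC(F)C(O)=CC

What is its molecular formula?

C11H16FNO3

Walk through each heavy atom and fill implicit hydrogens from standard valence (C 4, N 3, O 2, S 2, halogen 1):
  atom 1: C, bond orders sum to 1 (valence 4) → 3 H
  atom 2: O, bond orders sum to 2 (valence 2) → 0 H
  atom 3: C, bond orders sum to 4 (valence 4) → 0 H
  atom 4: O, bond orders sum to 2 (valence 2) → 0 H
  atom 5: C, bond orders sum to 3 (valence 4) → 1 H
  atom 6: C, bond orders sum to 2 (valence 4) → 2 H
  atom 7: C, bond orders sum to 4 (valence 4) → 0 H
  atom 8: N, bond orders sum to 3 (valence 3) → 0 H
  atom 9: C, bond orders sum to 2 (valence 4) → 2 H
  atom 10: C, bond orders sum to 2 (valence 4) → 2 H
  atom 11: C, bond orders sum to 3 (valence 4) → 1 H
  atom 12: F (halogen, monovalent) → 0 H
  atom 13: C, bond orders sum to 4 (valence 4) → 0 H
  atom 14: O, bond orders sum to 1 (valence 2) → 1 H
  atom 15: C, bond orders sum to 3 (valence 4) → 1 H
  atom 16: C, bond orders sum to 1 (valence 4) → 3 H
Totals → C:11, H:16, F:1, N:1, O:3.
In Hill order: C11H16FNO3.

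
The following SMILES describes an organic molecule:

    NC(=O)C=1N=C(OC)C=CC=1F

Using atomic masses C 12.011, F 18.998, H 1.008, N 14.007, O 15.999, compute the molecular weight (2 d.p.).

170.14 g/mol

First, the molecular formula is C7H7FN2O2 (counting implicit H from valence).
  C: 7 × 12.011 = 84.077
  F: 1 × 18.998 = 18.998
  H: 7 × 1.008 = 7.056
  N: 2 × 14.007 = 28.014
  O: 2 × 15.999 = 31.998
Sum: 7×12.011 + 1×18.998 + 7×1.008 + 2×14.007 + 2×15.999 = 170.143 → 170.14 g/mol.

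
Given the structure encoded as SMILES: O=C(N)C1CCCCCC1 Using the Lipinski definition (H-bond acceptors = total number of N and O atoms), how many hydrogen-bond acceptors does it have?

2

N atoms: 1; O atoms: 1.
Lipinski HBA = 1 + 1 = 2.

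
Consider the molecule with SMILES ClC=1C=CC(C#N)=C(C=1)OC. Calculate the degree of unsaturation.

Degree of unsaturation = (number of rings) + (number of π bonds).
Ring closures in the SMILES: 1.
π bonds: 3 double bonds (each 1 DoU), 1 triple bond (each 2 DoU) → 5 DoU from unsaturation.
Total DoU = 1 + 5 = 6.

6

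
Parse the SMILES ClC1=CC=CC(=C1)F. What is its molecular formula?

Walk through each heavy atom and fill implicit hydrogens from standard valence (C 4, N 3, O 2, S 2, halogen 1):
  atom 1: Cl (halogen, monovalent) → 0 H
  atom 2: C, bond orders sum to 4 (valence 4) → 0 H
  atom 3: C, bond orders sum to 3 (valence 4) → 1 H
  atom 4: C, bond orders sum to 3 (valence 4) → 1 H
  atom 5: C, bond orders sum to 3 (valence 4) → 1 H
  atom 6: C, bond orders sum to 4 (valence 4) → 0 H
  atom 7: C, bond orders sum to 3 (valence 4) → 1 H
  atom 8: F (halogen, monovalent) → 0 H
Totals → C:6, H:4, Cl:1, F:1.
In Hill order: C6H4ClF.

C6H4ClF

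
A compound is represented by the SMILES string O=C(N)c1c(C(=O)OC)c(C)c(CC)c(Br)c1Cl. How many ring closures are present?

1

In SMILES, each pair of matching ring-closure digits denotes one ring-closing bond; the number of such bonds equals the number of independent rings.
Ring-closure bonds here: 1.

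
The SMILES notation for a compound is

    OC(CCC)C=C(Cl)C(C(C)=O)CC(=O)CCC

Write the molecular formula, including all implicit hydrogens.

C14H23ClO3

Walk through each heavy atom and fill implicit hydrogens from standard valence (C 4, N 3, O 2, S 2, halogen 1):
  atom 1: O, bond orders sum to 1 (valence 2) → 1 H
  atom 2: C, bond orders sum to 3 (valence 4) → 1 H
  atom 3: C, bond orders sum to 2 (valence 4) → 2 H
  atom 4: C, bond orders sum to 2 (valence 4) → 2 H
  atom 5: C, bond orders sum to 1 (valence 4) → 3 H
  atom 6: C, bond orders sum to 3 (valence 4) → 1 H
  atom 7: C, bond orders sum to 4 (valence 4) → 0 H
  atom 8: Cl (halogen, monovalent) → 0 H
  atom 9: C, bond orders sum to 3 (valence 4) → 1 H
  atom 10: C, bond orders sum to 4 (valence 4) → 0 H
  atom 11: C, bond orders sum to 1 (valence 4) → 3 H
  atom 12: O, bond orders sum to 2 (valence 2) → 0 H
  atom 13: C, bond orders sum to 2 (valence 4) → 2 H
  atom 14: C, bond orders sum to 4 (valence 4) → 0 H
  atom 15: O, bond orders sum to 2 (valence 2) → 0 H
  atom 16: C, bond orders sum to 2 (valence 4) → 2 H
  atom 17: C, bond orders sum to 2 (valence 4) → 2 H
  atom 18: C, bond orders sum to 1 (valence 4) → 3 H
Totals → C:14, H:23, Cl:1, O:3.
In Hill order: C14H23ClO3.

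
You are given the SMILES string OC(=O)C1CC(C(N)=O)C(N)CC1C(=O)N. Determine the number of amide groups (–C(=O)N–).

The amide motif appears at heavy-atom positions 7, 14 in the SMILES.
Other groups present: 1 carboxylic acid, 1 primary amine.
Amide count: 2.

2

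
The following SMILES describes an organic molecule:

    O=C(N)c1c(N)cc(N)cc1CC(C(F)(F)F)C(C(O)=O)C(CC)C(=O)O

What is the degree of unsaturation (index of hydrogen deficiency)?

Molecular formula: C16H20F3N3O5.
DoU = (2C + 2 + N − H − X) / 2, where X is the halogen count and O/S are ignored.
    = (2·16 + 2 + 3 − 20 − 3) / 2 = 14 / 2 = 7.

7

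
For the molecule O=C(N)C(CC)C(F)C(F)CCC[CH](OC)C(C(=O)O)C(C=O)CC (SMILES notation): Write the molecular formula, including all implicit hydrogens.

Walk through each heavy atom and fill implicit hydrogens from standard valence (C 4, N 3, O 2, S 2, halogen 1):
  atom 1: O, bond orders sum to 2 (valence 2) → 0 H
  atom 2: C, bond orders sum to 4 (valence 4) → 0 H
  atom 3: N, bond orders sum to 1 (valence 3) → 2 H
  atom 4: C, bond orders sum to 3 (valence 4) → 1 H
  atom 5: C, bond orders sum to 2 (valence 4) → 2 H
  atom 6: C, bond orders sum to 1 (valence 4) → 3 H
  atom 7: C, bond orders sum to 3 (valence 4) → 1 H
  atom 8: F (halogen, monovalent) → 0 H
  atom 9: C, bond orders sum to 3 (valence 4) → 1 H
  atom 10: F (halogen, monovalent) → 0 H
  atom 11: C, bond orders sum to 2 (valence 4) → 2 H
  atom 12: C, bond orders sum to 2 (valence 4) → 2 H
  atom 13: C, bond orders sum to 2 (valence 4) → 2 H
  atom 14: C with explicit H count 1
  atom 15: O, bond orders sum to 2 (valence 2) → 0 H
  atom 16: C, bond orders sum to 1 (valence 4) → 3 H
  atom 17: C, bond orders sum to 3 (valence 4) → 1 H
  atom 18: C, bond orders sum to 4 (valence 4) → 0 H
  atom 19: O, bond orders sum to 2 (valence 2) → 0 H
  atom 20: O, bond orders sum to 1 (valence 2) → 1 H
  atom 21: C, bond orders sum to 3 (valence 4) → 1 H
  atom 22: C, bond orders sum to 3 (valence 4) → 1 H
  atom 23: O, bond orders sum to 2 (valence 2) → 0 H
  atom 24: C, bond orders sum to 2 (valence 4) → 2 H
  atom 25: C, bond orders sum to 1 (valence 4) → 3 H
Totals → C:17, H:29, F:2, N:1, O:5.

C17H29F2NO5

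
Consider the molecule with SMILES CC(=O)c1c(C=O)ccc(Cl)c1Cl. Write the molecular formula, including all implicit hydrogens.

C9H6Cl2O2

Walk through each heavy atom and fill implicit hydrogens from standard valence (C 4, N 3, O 2, S 2, halogen 1); for lowercase aromatic atoms, an aromatic c carries 1 H when it has two neighbours and 0 H with three, and aromatic n carries 0 H:
  atom 1: C, bond orders sum to 1 (valence 4) → 3 H
  atom 2: C, bond orders sum to 4 (valence 4) → 0 H
  atom 3: O, bond orders sum to 2 (valence 2) → 0 H
  atom 4: aromatic c, 3 neighbours → 0 H
  atom 5: aromatic c, 3 neighbours → 0 H
  atom 6: C, bond orders sum to 3 (valence 4) → 1 H
  atom 7: O, bond orders sum to 2 (valence 2) → 0 H
  atom 8: aromatic c, 2 neighbours → 1 H
  atom 9: aromatic c, 2 neighbours → 1 H
  atom 10: aromatic c, 3 neighbours → 0 H
  atom 11: Cl (halogen, monovalent) → 0 H
  atom 12: aromatic c, 3 neighbours → 0 H
  atom 13: Cl (halogen, monovalent) → 0 H
Totals → C:9, H:6, Cl:2, O:2.
In Hill order: C9H6Cl2O2.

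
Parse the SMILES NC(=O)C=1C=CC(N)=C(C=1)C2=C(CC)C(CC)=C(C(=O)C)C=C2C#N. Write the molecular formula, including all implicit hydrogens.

C20H21N3O2

Walk through each heavy atom and fill implicit hydrogens from standard valence (C 4, N 3, O 2, S 2, halogen 1):
  atom 1: N, bond orders sum to 1 (valence 3) → 2 H
  atom 2: C, bond orders sum to 4 (valence 4) → 0 H
  atom 3: O, bond orders sum to 2 (valence 2) → 0 H
  atom 4: C, bond orders sum to 4 (valence 4) → 0 H
  atom 5: C, bond orders sum to 3 (valence 4) → 1 H
  atom 6: C, bond orders sum to 3 (valence 4) → 1 H
  atom 7: C, bond orders sum to 4 (valence 4) → 0 H
  atom 8: N, bond orders sum to 1 (valence 3) → 2 H
  atom 9: C, bond orders sum to 4 (valence 4) → 0 H
  atom 10: C, bond orders sum to 3 (valence 4) → 1 H
  atom 11: C, bond orders sum to 4 (valence 4) → 0 H
  atom 12: C, bond orders sum to 4 (valence 4) → 0 H
  atom 13: C, bond orders sum to 2 (valence 4) → 2 H
  atom 14: C, bond orders sum to 1 (valence 4) → 3 H
  atom 15: C, bond orders sum to 4 (valence 4) → 0 H
  atom 16: C, bond orders sum to 2 (valence 4) → 2 H
  atom 17: C, bond orders sum to 1 (valence 4) → 3 H
  atom 18: C, bond orders sum to 4 (valence 4) → 0 H
  atom 19: C, bond orders sum to 4 (valence 4) → 0 H
  atom 20: O, bond orders sum to 2 (valence 2) → 0 H
  atom 21: C, bond orders sum to 1 (valence 4) → 3 H
  atom 22: C, bond orders sum to 3 (valence 4) → 1 H
  atom 23: C, bond orders sum to 4 (valence 4) → 0 H
  atom 24: C, bond orders sum to 4 (valence 4) → 0 H
  atom 25: N, bond orders sum to 3 (valence 3) → 0 H
Totals → C:20, H:21, N:3, O:2.
In Hill order: C20H21N3O2.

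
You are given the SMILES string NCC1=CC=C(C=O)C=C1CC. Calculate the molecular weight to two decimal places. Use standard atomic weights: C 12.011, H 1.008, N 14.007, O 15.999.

First, the molecular formula is C10H13NO (counting implicit H from valence).
  C: 10 × 12.011 = 120.110
  H: 13 × 1.008 = 13.104
  N: 1 × 14.007 = 14.007
  O: 1 × 15.999 = 15.999
Sum: 10×12.011 + 13×1.008 + 1×14.007 + 1×15.999 = 163.220 → 163.22 g/mol.

163.22 g/mol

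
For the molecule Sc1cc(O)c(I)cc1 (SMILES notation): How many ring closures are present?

In SMILES, each pair of matching ring-closure digits denotes one ring-closing bond; the number of such bonds equals the number of independent rings.
Ring-closure bonds here: 1.

1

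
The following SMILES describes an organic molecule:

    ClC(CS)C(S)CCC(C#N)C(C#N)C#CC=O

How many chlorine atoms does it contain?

1

Scan the SMILES for Cl atoms (remember two-letter symbols like Cl and Br are single atoms).
Chlorine count: 1.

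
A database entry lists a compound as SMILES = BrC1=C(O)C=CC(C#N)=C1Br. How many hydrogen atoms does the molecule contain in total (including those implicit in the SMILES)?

Walk through each heavy atom and fill implicit hydrogens from standard valence (C 4, N 3, O 2, S 2, halogen 1):
  atom 1: Br (halogen, monovalent) → 0 H
  atom 2: C, bond orders sum to 4 (valence 4) → 0 H
  atom 3: C, bond orders sum to 4 (valence 4) → 0 H
  atom 4: O, bond orders sum to 1 (valence 2) → 1 H
  atom 5: C, bond orders sum to 3 (valence 4) → 1 H
  atom 6: C, bond orders sum to 3 (valence 4) → 1 H
  atom 7: C, bond orders sum to 4 (valence 4) → 0 H
  atom 8: C, bond orders sum to 4 (valence 4) → 0 H
  atom 9: N, bond orders sum to 3 (valence 3) → 0 H
  atom 10: C, bond orders sum to 4 (valence 4) → 0 H
  atom 11: Br (halogen, monovalent) → 0 H
Total hydrogens: 3.

3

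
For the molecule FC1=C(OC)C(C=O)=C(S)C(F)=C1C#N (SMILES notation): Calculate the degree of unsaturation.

7

Degree of unsaturation = (number of rings) + (number of π bonds).
Ring closures in the SMILES: 1.
π bonds: 4 double bonds (each 1 DoU), 1 triple bond (each 2 DoU) → 6 DoU from unsaturation.
Total DoU = 1 + 6 = 7.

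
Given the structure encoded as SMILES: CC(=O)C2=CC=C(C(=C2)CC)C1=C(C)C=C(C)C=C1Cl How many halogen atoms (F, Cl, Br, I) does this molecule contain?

1

Halogen atoms appear at heavy-atom position 20 (1×Cl).
Other groups present: 1 ketone.
Halogen count: 1.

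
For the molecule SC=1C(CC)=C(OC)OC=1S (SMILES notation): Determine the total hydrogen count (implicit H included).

Walk through each heavy atom and fill implicit hydrogens from standard valence (C 4, N 3, O 2, S 2, halogen 1):
  atom 1: S, bond orders sum to 1 (valence 2) → 1 H
  atom 2: C, bond orders sum to 4 (valence 4) → 0 H
  atom 3: C, bond orders sum to 4 (valence 4) → 0 H
  atom 4: C, bond orders sum to 2 (valence 4) → 2 H
  atom 5: C, bond orders sum to 1 (valence 4) → 3 H
  atom 6: C, bond orders sum to 4 (valence 4) → 0 H
  atom 7: O, bond orders sum to 2 (valence 2) → 0 H
  atom 8: C, bond orders sum to 1 (valence 4) → 3 H
  atom 9: O, bond orders sum to 2 (valence 2) → 0 H
  atom 10: C, bond orders sum to 4 (valence 4) → 0 H
  atom 11: S, bond orders sum to 1 (valence 2) → 1 H
Total hydrogens: 10.

10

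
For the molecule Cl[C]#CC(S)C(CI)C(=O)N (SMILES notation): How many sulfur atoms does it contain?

1

Scan the SMILES for S atoms (remember two-letter symbols like Cl and Br are single atoms).
Sulfur count: 1.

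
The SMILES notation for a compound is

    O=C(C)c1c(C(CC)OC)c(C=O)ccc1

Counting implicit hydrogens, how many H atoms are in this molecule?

16

Walk through each heavy atom and fill implicit hydrogens from standard valence (C 4, N 3, O 2, S 2, halogen 1); for lowercase aromatic atoms, an aromatic c carries 1 H when it has two neighbours and 0 H with three, and aromatic n carries 0 H:
  atom 1: O, bond orders sum to 2 (valence 2) → 0 H
  atom 2: C, bond orders sum to 4 (valence 4) → 0 H
  atom 3: C, bond orders sum to 1 (valence 4) → 3 H
  atom 4: aromatic c, 3 neighbours → 0 H
  atom 5: aromatic c, 3 neighbours → 0 H
  atom 6: C, bond orders sum to 3 (valence 4) → 1 H
  atom 7: C, bond orders sum to 2 (valence 4) → 2 H
  atom 8: C, bond orders sum to 1 (valence 4) → 3 H
  atom 9: O, bond orders sum to 2 (valence 2) → 0 H
  atom 10: C, bond orders sum to 1 (valence 4) → 3 H
  atom 11: aromatic c, 3 neighbours → 0 H
  atom 12: C, bond orders sum to 3 (valence 4) → 1 H
  atom 13: O, bond orders sum to 2 (valence 2) → 0 H
  atom 14: aromatic c, 2 neighbours → 1 H
  atom 15: aromatic c, 2 neighbours → 1 H
  atom 16: aromatic c, 2 neighbours → 1 H
Total hydrogens: 16.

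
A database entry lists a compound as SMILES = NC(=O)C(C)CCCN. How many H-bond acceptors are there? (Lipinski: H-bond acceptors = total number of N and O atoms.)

N atoms: 2; O atoms: 1.
Lipinski HBA = 2 + 1 = 3.

3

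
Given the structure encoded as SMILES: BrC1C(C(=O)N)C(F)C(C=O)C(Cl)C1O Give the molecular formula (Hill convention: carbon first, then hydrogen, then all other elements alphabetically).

C8H10BrClFNO3

Walk through each heavy atom and fill implicit hydrogens from standard valence (C 4, N 3, O 2, S 2, halogen 1):
  atom 1: Br (halogen, monovalent) → 0 H
  atom 2: C, bond orders sum to 3 (valence 4) → 1 H
  atom 3: C, bond orders sum to 3 (valence 4) → 1 H
  atom 4: C, bond orders sum to 4 (valence 4) → 0 H
  atom 5: O, bond orders sum to 2 (valence 2) → 0 H
  atom 6: N, bond orders sum to 1 (valence 3) → 2 H
  atom 7: C, bond orders sum to 3 (valence 4) → 1 H
  atom 8: F (halogen, monovalent) → 0 H
  atom 9: C, bond orders sum to 3 (valence 4) → 1 H
  atom 10: C, bond orders sum to 3 (valence 4) → 1 H
  atom 11: O, bond orders sum to 2 (valence 2) → 0 H
  atom 12: C, bond orders sum to 3 (valence 4) → 1 H
  atom 13: Cl (halogen, monovalent) → 0 H
  atom 14: C, bond orders sum to 3 (valence 4) → 1 H
  atom 15: O, bond orders sum to 1 (valence 2) → 1 H
Totals → C:8, H:10, Br:1, Cl:1, F:1, N:1, O:3.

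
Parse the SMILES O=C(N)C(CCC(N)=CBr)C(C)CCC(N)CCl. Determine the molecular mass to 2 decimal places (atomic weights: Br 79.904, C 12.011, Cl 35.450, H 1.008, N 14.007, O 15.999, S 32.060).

340.69 g/mol

First, the molecular formula is C12H23BrClN3O (counting implicit H from valence).
  Br: 1 × 79.904 = 79.904
  C: 12 × 12.011 = 144.132
  Cl: 1 × 35.450 = 35.450
  H: 23 × 1.008 = 23.184
  N: 3 × 14.007 = 42.021
  O: 1 × 15.999 = 15.999
Sum: 1×79.904 + 12×12.011 + 1×35.450 + 23×1.008 + 3×14.007 + 1×15.999 = 340.690 → 340.69 g/mol.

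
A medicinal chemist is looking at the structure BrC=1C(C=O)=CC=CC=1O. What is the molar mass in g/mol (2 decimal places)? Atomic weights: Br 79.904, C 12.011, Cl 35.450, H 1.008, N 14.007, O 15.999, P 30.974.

201.02 g/mol

First, the molecular formula is C7H5BrO2 (counting implicit H from valence).
  Br: 1 × 79.904 = 79.904
  C: 7 × 12.011 = 84.077
  H: 5 × 1.008 = 5.040
  O: 2 × 15.999 = 31.998
Sum: 1×79.904 + 7×12.011 + 5×1.008 + 2×15.999 = 201.019 → 201.02 g/mol.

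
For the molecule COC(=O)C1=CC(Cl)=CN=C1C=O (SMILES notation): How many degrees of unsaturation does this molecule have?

Degree of unsaturation = (number of rings) + (number of π bonds).
Ring closures in the SMILES: 1.
π bonds: 5 double bonds (each 1 DoU) → 5 DoU from unsaturation.
Total DoU = 1 + 5 = 6.

6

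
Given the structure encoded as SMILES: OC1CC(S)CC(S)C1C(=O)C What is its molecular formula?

C8H14O2S2

Walk through each heavy atom and fill implicit hydrogens from standard valence (C 4, N 3, O 2, S 2, halogen 1):
  atom 1: O, bond orders sum to 1 (valence 2) → 1 H
  atom 2: C, bond orders sum to 3 (valence 4) → 1 H
  atom 3: C, bond orders sum to 2 (valence 4) → 2 H
  atom 4: C, bond orders sum to 3 (valence 4) → 1 H
  atom 5: S, bond orders sum to 1 (valence 2) → 1 H
  atom 6: C, bond orders sum to 2 (valence 4) → 2 H
  atom 7: C, bond orders sum to 3 (valence 4) → 1 H
  atom 8: S, bond orders sum to 1 (valence 2) → 1 H
  atom 9: C, bond orders sum to 3 (valence 4) → 1 H
  atom 10: C, bond orders sum to 4 (valence 4) → 0 H
  atom 11: O, bond orders sum to 2 (valence 2) → 0 H
  atom 12: C, bond orders sum to 1 (valence 4) → 3 H
Totals → C:8, H:14, O:2, S:2.
In Hill order: C8H14O2S2.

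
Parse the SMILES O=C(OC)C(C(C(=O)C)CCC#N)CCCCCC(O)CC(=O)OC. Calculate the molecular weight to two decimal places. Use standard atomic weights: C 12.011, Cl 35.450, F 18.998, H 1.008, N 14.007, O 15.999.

355.43 g/mol

First, the molecular formula is C18H29NO6 (counting implicit H from valence).
  C: 18 × 12.011 = 216.198
  H: 29 × 1.008 = 29.232
  N: 1 × 14.007 = 14.007
  O: 6 × 15.999 = 95.994
Sum: 18×12.011 + 29×1.008 + 1×14.007 + 6×15.999 = 355.431 → 355.43 g/mol.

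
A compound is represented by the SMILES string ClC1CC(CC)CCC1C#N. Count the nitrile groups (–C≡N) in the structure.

The nitrile motif appears at heavy-atom position 10 in the SMILES.
Nitrile count: 1.

1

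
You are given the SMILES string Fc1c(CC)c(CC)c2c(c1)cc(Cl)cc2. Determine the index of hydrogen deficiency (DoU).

Molecular formula: C14H14ClF.
DoU = (2C + 2 + N − H − X) / 2, where X is the halogen count and O/S are ignored.
    = (2·14 + 2 + 0 − 14 − 2) / 2 = 14 / 2 = 7.

7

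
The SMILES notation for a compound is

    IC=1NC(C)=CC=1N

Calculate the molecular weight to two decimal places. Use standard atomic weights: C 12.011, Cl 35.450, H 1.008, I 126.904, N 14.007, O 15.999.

First, the molecular formula is C5H7IN2 (counting implicit H from valence).
  C: 5 × 12.011 = 60.055
  H: 7 × 1.008 = 7.056
  I: 1 × 126.904 = 126.904
  N: 2 × 14.007 = 28.014
Sum: 5×12.011 + 7×1.008 + 1×126.904 + 2×14.007 = 222.029 → 222.03 g/mol.

222.03 g/mol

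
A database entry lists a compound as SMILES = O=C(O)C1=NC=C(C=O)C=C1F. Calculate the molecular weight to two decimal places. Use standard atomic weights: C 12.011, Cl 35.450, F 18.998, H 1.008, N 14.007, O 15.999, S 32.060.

First, the molecular formula is C7H4FNO3 (counting implicit H from valence).
  C: 7 × 12.011 = 84.077
  F: 1 × 18.998 = 18.998
  H: 4 × 1.008 = 4.032
  N: 1 × 14.007 = 14.007
  O: 3 × 15.999 = 47.997
Sum: 7×12.011 + 1×18.998 + 4×1.008 + 1×14.007 + 3×15.999 = 169.111 → 169.11 g/mol.

169.11 g/mol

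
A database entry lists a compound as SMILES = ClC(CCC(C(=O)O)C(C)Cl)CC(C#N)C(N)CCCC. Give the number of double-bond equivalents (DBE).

3

Degree of unsaturation = (number of rings) + (number of π bonds).
Ring closures in the SMILES: 0.
π bonds: 1 double bond (each 1 DoU), 1 triple bond (each 2 DoU) → 3 DoU from unsaturation.
Total DoU = 0 + 3 = 3.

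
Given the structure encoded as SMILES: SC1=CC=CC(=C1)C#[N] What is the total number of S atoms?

Scan the SMILES for S atoms (remember two-letter symbols like Cl and Br are single atoms).
Sulfur count: 1.

1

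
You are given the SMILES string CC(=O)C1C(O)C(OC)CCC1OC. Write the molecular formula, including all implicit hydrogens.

C10H18O4

Walk through each heavy atom and fill implicit hydrogens from standard valence (C 4, N 3, O 2, S 2, halogen 1):
  atom 1: C, bond orders sum to 1 (valence 4) → 3 H
  atom 2: C, bond orders sum to 4 (valence 4) → 0 H
  atom 3: O, bond orders sum to 2 (valence 2) → 0 H
  atom 4: C, bond orders sum to 3 (valence 4) → 1 H
  atom 5: C, bond orders sum to 3 (valence 4) → 1 H
  atom 6: O, bond orders sum to 1 (valence 2) → 1 H
  atom 7: C, bond orders sum to 3 (valence 4) → 1 H
  atom 8: O, bond orders sum to 2 (valence 2) → 0 H
  atom 9: C, bond orders sum to 1 (valence 4) → 3 H
  atom 10: C, bond orders sum to 2 (valence 4) → 2 H
  atom 11: C, bond orders sum to 2 (valence 4) → 2 H
  atom 12: C, bond orders sum to 3 (valence 4) → 1 H
  atom 13: O, bond orders sum to 2 (valence 2) → 0 H
  atom 14: C, bond orders sum to 1 (valence 4) → 3 H
Totals → C:10, H:18, O:4.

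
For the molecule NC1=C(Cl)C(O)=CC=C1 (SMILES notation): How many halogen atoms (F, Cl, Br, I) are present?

1

Halogen atoms appear at heavy-atom position 4 (1×Cl).
Other groups present: 1 hydroxyl, 1 primary amine.
Halogen count: 1.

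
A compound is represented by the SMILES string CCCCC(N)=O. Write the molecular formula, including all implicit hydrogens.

C5H11NO

Walk through each heavy atom and fill implicit hydrogens from standard valence (C 4, N 3, O 2, S 2, halogen 1):
  atom 1: C, bond orders sum to 1 (valence 4) → 3 H
  atom 2: C, bond orders sum to 2 (valence 4) → 2 H
  atom 3: C, bond orders sum to 2 (valence 4) → 2 H
  atom 4: C, bond orders sum to 2 (valence 4) → 2 H
  atom 5: C, bond orders sum to 4 (valence 4) → 0 H
  atom 6: N, bond orders sum to 1 (valence 3) → 2 H
  atom 7: O, bond orders sum to 2 (valence 2) → 0 H
Totals → C:5, H:11, N:1, O:1.
In Hill order: C5H11NO.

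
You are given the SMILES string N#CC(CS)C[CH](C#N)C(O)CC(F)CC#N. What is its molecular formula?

Walk through each heavy atom and fill implicit hydrogens from standard valence (C 4, N 3, O 2, S 2, halogen 1):
  atom 1: N, bond orders sum to 3 (valence 3) → 0 H
  atom 2: C, bond orders sum to 4 (valence 4) → 0 H
  atom 3: C, bond orders sum to 3 (valence 4) → 1 H
  atom 4: C, bond orders sum to 2 (valence 4) → 2 H
  atom 5: S, bond orders sum to 1 (valence 2) → 1 H
  atom 6: C, bond orders sum to 2 (valence 4) → 2 H
  atom 7: C with explicit H count 1
  atom 8: C, bond orders sum to 4 (valence 4) → 0 H
  atom 9: N, bond orders sum to 3 (valence 3) → 0 H
  atom 10: C, bond orders sum to 3 (valence 4) → 1 H
  atom 11: O, bond orders sum to 1 (valence 2) → 1 H
  atom 12: C, bond orders sum to 2 (valence 4) → 2 H
  atom 13: C, bond orders sum to 3 (valence 4) → 1 H
  atom 14: F (halogen, monovalent) → 0 H
  atom 15: C, bond orders sum to 2 (valence 4) → 2 H
  atom 16: C, bond orders sum to 4 (valence 4) → 0 H
  atom 17: N, bond orders sum to 3 (valence 3) → 0 H
Totals → C:11, H:14, F:1, N:3, O:1, S:1.

C11H14FN3OS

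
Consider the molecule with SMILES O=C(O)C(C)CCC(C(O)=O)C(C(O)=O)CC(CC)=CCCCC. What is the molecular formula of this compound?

Walk through each heavy atom and fill implicit hydrogens from standard valence (C 4, N 3, O 2, S 2, halogen 1):
  atom 1: O, bond orders sum to 2 (valence 2) → 0 H
  atom 2: C, bond orders sum to 4 (valence 4) → 0 H
  atom 3: O, bond orders sum to 1 (valence 2) → 1 H
  atom 4: C, bond orders sum to 3 (valence 4) → 1 H
  atom 5: C, bond orders sum to 1 (valence 4) → 3 H
  atom 6: C, bond orders sum to 2 (valence 4) → 2 H
  atom 7: C, bond orders sum to 2 (valence 4) → 2 H
  atom 8: C, bond orders sum to 3 (valence 4) → 1 H
  atom 9: C, bond orders sum to 4 (valence 4) → 0 H
  atom 10: O, bond orders sum to 1 (valence 2) → 1 H
  atom 11: O, bond orders sum to 2 (valence 2) → 0 H
  atom 12: C, bond orders sum to 3 (valence 4) → 1 H
  atom 13: C, bond orders sum to 4 (valence 4) → 0 H
  atom 14: O, bond orders sum to 1 (valence 2) → 1 H
  atom 15: O, bond orders sum to 2 (valence 2) → 0 H
  atom 16: C, bond orders sum to 2 (valence 4) → 2 H
  atom 17: C, bond orders sum to 4 (valence 4) → 0 H
  atom 18: C, bond orders sum to 2 (valence 4) → 2 H
  atom 19: C, bond orders sum to 1 (valence 4) → 3 H
  atom 20: C, bond orders sum to 3 (valence 4) → 1 H
  atom 21: C, bond orders sum to 2 (valence 4) → 2 H
  atom 22: C, bond orders sum to 2 (valence 4) → 2 H
  atom 23: C, bond orders sum to 2 (valence 4) → 2 H
  atom 24: C, bond orders sum to 1 (valence 4) → 3 H
Totals → C:18, H:30, O:6.

C18H30O6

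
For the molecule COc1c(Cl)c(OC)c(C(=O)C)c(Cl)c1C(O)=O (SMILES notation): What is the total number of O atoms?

Scan the SMILES for O atoms (remember two-letter symbols like Cl and Br are single atoms).
Oxygen count: 5.

5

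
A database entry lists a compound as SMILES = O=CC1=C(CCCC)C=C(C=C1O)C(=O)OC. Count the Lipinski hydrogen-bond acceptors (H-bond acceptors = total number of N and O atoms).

N atoms: 0; O atoms: 4.
Lipinski HBA = 0 + 4 = 4.

4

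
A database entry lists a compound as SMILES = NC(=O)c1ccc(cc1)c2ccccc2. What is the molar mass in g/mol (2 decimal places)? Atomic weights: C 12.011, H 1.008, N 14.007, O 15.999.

197.24 g/mol

First, the molecular formula is C13H11NO (counting implicit H from valence).
  C: 13 × 12.011 = 156.143
  H: 11 × 1.008 = 11.088
  N: 1 × 14.007 = 14.007
  O: 1 × 15.999 = 15.999
Sum: 13×12.011 + 11×1.008 + 1×14.007 + 1×15.999 = 197.237 → 197.24 g/mol.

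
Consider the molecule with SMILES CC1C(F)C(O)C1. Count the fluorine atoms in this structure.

1

Scan the SMILES for F atoms (remember two-letter symbols like Cl and Br are single atoms).
Fluorine count: 1.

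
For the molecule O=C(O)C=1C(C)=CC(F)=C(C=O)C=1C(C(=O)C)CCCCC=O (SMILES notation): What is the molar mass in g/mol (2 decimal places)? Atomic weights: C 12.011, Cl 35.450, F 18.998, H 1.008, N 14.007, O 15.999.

322.33 g/mol

First, the molecular formula is C17H19FO5 (counting implicit H from valence).
  C: 17 × 12.011 = 204.187
  F: 1 × 18.998 = 18.998
  H: 19 × 1.008 = 19.152
  O: 5 × 15.999 = 79.995
Sum: 17×12.011 + 1×18.998 + 19×1.008 + 5×15.999 = 322.332 → 322.33 g/mol.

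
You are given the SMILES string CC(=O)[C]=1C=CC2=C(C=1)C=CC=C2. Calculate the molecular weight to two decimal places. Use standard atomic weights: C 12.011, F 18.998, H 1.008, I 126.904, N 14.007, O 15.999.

170.21 g/mol

First, the molecular formula is C12H10O (counting implicit H from valence).
  C: 12 × 12.011 = 144.132
  H: 10 × 1.008 = 10.080
  O: 1 × 15.999 = 15.999
Sum: 12×12.011 + 10×1.008 + 1×15.999 = 170.211 → 170.21 g/mol.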